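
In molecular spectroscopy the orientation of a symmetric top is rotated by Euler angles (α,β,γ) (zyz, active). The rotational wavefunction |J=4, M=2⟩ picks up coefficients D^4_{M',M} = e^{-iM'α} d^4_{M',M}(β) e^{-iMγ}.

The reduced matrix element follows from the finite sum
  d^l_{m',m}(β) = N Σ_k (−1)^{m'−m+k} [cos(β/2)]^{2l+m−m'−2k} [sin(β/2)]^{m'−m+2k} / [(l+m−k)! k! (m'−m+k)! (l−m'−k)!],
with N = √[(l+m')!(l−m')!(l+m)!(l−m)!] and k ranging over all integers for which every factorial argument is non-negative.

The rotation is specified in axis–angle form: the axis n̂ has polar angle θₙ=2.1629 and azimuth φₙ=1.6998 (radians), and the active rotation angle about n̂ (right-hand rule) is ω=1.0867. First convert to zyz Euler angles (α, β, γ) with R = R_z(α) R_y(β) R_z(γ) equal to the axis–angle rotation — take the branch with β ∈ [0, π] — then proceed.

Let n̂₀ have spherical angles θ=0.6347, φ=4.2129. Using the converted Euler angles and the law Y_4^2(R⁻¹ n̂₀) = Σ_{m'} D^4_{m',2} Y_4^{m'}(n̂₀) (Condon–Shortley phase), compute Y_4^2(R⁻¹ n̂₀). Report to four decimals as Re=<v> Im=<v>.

Re=0.0058 Im=-0.0077

Axis–angle → zyz. n̂ = (sinθₙcosφₙ, sinθₙsinφₙ, cosθₙ) = (-0.106747, +0.822874, -0.558108), ω = 1.0867.
R = I cosω + sinω [n̂]ₓ + (1−cosω) n̂n̂ᵀ gives
  R = [+0.471500, +0.447021, +0.760171; -0.540937, +0.827392, -0.151031; -0.696473, -0.339993, +0.631926]
β = atan2(√(R₁₃²+R₂₃²), R₃₃) = 0.886761; α = atan2(R₂₃, R₁₃) mod 2π = 6.087059; γ = atan2(R₃₂, −R₃₁) mod 2π = 5.829051
Need the full column D^4_{m',2} for m'=−4..4 at α=6.0871, β=0.8868, γ=5.8291.
cos(β/2)=0.903307, sin(β/2)=0.428996
d^4_{-4,2}: single k=6 term ⇒ +0.026913;  D = +0.026707+0.003322i
d^4_{-3,2}: k∈[5..6] ⇒ +0.120214 -0.009038 = +0.111176;  D = +0.105536+0.034960i
d^4_{-2,2}: k∈[4..6] ⇒ +0.338254 -0.061034 +0.001147 = +0.278368;  D = +0.242122+0.137352i
d^4_{-1,2}: k∈[3..5] ⇒ +0.671505 -0.227183 +0.010248 = +0.454570;  D = +0.344093+0.297042i
d^4_{0,2}: k∈[2..4] ⇒ +0.948501 -0.570482 +0.048251 = +0.426270;  D = +0.262204+0.336089i
d^4_{1,2}: k∈[1..3] ⇒ +0.893172 -1.007258 +0.151455 = +0.037370;  D = +0.016804+0.033379i
d^4_{2,2}: k∈[0..2] ⇒ +0.443283 -1.199770 +0.338254 = -0.418232;  D = -0.111666-0.403049i
d^4_{3,2}: k∈[0..1] ⇒ -0.787704 +0.532991 = -0.254713;  D = -0.018869-0.254013i
d^4_{4,2}: single k=0 term ⇒ +0.529049;  D = -0.064373+0.525118i
Y_4^{m'}(θ=0.6347,φ=4.2129) and Σ D·Y over m':
  (+0.0267+0.0033i)·(-0.0227+0.0498i)  (+0.1055+0.0350i)·(+0.2096-0.0152i)  (+0.2421+0.1374i)·(-0.2252-0.3500i)  (+0.3441+0.2970i)·(-0.1665+0.3052i)  (+0.2622+0.3361i)·(-0.1837+0.0000i)  (+0.0168+0.0334i)·(+0.1665+0.3052i)  (-0.1117-0.4030i)·(-0.2252+0.3500i)  (-0.0189-0.2540i)·(-0.2096-0.0152i)  (-0.0644+0.5251i)·(-0.0227-0.0498i)
Y_4^2(R⁻¹ n̂) = +0.005834-0.007701i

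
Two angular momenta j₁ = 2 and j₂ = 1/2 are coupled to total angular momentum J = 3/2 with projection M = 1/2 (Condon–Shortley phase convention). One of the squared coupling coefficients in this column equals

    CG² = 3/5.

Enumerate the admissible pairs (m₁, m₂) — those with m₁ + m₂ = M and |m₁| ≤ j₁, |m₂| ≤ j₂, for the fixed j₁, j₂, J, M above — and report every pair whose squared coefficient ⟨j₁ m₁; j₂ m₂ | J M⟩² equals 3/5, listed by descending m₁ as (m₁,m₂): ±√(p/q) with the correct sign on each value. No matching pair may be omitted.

Admissible pairs with m₁+m₂ = M = 1/2: (0,1/2), (1,-1/2)
  (m₁,m₂)=(1,-1/2): CG² = 3/5, CG = +√(3/5)   ← matches the target
  (m₁,m₂)=(0,1/2): CG² = 2/5, CG = −√(2/5)
Pairs with CG² = 3/5: (1,-1/2): +√(3/5)

(1,-1/2): +√(3/5)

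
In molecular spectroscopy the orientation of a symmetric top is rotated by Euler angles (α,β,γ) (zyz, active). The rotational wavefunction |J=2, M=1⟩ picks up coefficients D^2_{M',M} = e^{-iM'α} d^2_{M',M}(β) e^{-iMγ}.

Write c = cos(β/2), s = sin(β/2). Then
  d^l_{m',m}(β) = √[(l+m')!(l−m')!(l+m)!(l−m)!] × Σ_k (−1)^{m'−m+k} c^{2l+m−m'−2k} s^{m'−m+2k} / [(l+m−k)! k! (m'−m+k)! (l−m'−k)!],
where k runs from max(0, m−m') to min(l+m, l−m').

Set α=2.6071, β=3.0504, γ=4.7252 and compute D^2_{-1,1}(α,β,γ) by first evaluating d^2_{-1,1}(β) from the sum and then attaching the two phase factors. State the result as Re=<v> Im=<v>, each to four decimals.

Split into d^2_{-1,1}(β=3.0504) × two z-phases.
c=cos(3.050400/2)=0.045581, s=sin(3.050400/2)=0.998961; N=√[1·6·6·1]=6.000000
The bounds max(0,m−m')=2 and min(l+m,l−m')=3 give 2 terms
  k=2: (−1)^0·6.0000/(2)·0.0456^2·0.9990^2 = +0.006220
  k=3: (−1)^1·6.0000/(6)·0.0456^0·0.9990^4 = -0.995849
d^2_{-1,1}(3.0504) = +0.006220 -0.995849 = -0.989629
Attach z-rotation phases: D = e^{-i(-1)(2.6071)}·(-0.989629)·e^{-i(1)(4.7252)} = +0.514990+0.845075i

Re=0.5150 Im=0.8451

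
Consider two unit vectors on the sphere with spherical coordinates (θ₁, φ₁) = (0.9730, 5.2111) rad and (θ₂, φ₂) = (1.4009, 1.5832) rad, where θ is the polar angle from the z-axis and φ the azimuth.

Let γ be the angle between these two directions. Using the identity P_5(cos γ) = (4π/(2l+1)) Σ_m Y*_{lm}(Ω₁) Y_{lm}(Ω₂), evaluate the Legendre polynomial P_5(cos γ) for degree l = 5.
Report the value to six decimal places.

0.213491

Summing Y*_{l m}(θ₁,φ₁)·Y_{l m}(θ₂,φ₂) over m ∈ [−5, 5]; prefactor 4π/(2·5+1) = 1.142397:
  m=-5: (0.10810 + 0.14278j) × (-0.02675 - 0.43084j) = 0.05862 - 0.05039j  (running Σ = 0.05862 - 0.05039j)
  m=-4: (-0.15866 + 0.35146j) × (0.23389 - 0.01161j) = -0.03303 + 0.08404j  (running Σ = 0.02560 + 0.03365j)
  m=-3: (-0.36061 + 0.02697j) × (-0.00915 - 0.24583j) = 0.00993 + 0.08840j  (running Σ = 0.03553 + 0.12205j)
  m=-2: (0.01757 + 0.02721j) × (0.25441 - 0.00631j) = 0.00464 + 0.00681j  (running Σ = 0.04017 + 0.12886j)
  m=-1: (-0.16810 + 0.30865j) × (-0.00242 - 0.19473j) = 0.06051 + 0.03199j  (running Σ = 0.10068 + 0.16085j)
  m=0: (-0.05610 + 0.00000j) × (0.25806 + 0.00000j) = -0.01448 + 0.00000j  (running Σ = 0.08620 + 0.16085j)
  m=1: (0.16810 + 0.30865j) × (0.00242 - 0.19473j) = 0.06051 - 0.03199j  (running Σ = 0.14671 + 0.12886j)
  m=2: (0.01757 - 0.02721j) × (0.25441 + 0.00631j) = 0.00464 - 0.00681j  (running Σ = 0.15135 + 0.12205j)
  m=3: (0.36061 + 0.02697j) × (0.00915 - 0.24583j) = 0.00993 - 0.08840j  (running Σ = 0.16128 + 0.03365j)
  m=4: (-0.15866 - 0.35146j) × (0.23389 + 0.01161j) = -0.03303 - 0.08404j  (running Σ = 0.12826 - 0.05039j)
  m=5: (-0.10810 + 0.14278j) × (0.02675 - 0.43084j) = 0.05862 + 0.05039j  (running Σ = 0.18688 + 0.00000j)
Total Σ_m = 0.18688 + 0.00000j. Multiply by 1.142397: 0.21349 + 0.00000j. P_5(cos γ) = 0.213491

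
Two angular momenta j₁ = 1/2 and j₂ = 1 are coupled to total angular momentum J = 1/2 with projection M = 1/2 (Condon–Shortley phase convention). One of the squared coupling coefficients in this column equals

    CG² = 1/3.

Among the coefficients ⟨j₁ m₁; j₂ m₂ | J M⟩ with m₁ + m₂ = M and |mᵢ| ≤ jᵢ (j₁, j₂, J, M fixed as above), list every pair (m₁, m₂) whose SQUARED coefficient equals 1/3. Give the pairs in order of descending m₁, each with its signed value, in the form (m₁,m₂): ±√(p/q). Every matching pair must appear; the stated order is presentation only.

(1/2,0): +√(1/3)

Admissible pairs with m₁+m₂ = M = 1/2: (-1/2,1), (1/2,0)
  (m₁,m₂)=(1/2,0): CG² = 1/3, CG = +√(1/3)   ← matches the target
  (m₁,m₂)=(-1/2,1): CG² = 2/3, CG = −√(2/3)
Pairs with CG² = 1/3: (1/2,0): +√(1/3)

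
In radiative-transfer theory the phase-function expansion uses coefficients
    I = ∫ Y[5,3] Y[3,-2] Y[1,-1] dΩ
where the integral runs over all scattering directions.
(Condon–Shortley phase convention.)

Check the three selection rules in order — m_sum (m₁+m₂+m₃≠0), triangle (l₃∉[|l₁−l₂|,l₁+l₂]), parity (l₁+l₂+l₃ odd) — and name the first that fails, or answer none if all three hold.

triangle

Σmᵢ = 0  ✓
l₃∈[|l₁−l₂|,l₁+l₂]=[2,8] required, l₃=1 fails  ✗
Σlᵢ = 9 ⇒ odd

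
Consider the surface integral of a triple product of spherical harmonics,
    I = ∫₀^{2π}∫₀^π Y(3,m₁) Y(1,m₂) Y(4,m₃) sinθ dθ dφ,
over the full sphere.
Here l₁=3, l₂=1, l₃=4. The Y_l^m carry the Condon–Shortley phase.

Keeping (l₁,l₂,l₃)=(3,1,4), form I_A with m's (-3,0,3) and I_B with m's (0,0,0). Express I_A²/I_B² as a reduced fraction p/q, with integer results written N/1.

l's match ⇒ only the (l;m) 3-j factors differ between A and B.
A: triangle coeff Δ(3,1,4) = 1/252; Σ_t [0,0]: t=0:+1/720 = 1/720; (3j)²=1/36 [(3 1 4; -3 0 3)], sign=-1
B: triangle coeff Δ(3,1,4) = 1/252; Σ_t [0,0]: t=0:+1/36 = 1/36; (3j)²=4/63 [(3 1 4; 0 0 0)], sign=+1
I_A²/I_B² = (1/36)/(4/63) = 7/16

7/16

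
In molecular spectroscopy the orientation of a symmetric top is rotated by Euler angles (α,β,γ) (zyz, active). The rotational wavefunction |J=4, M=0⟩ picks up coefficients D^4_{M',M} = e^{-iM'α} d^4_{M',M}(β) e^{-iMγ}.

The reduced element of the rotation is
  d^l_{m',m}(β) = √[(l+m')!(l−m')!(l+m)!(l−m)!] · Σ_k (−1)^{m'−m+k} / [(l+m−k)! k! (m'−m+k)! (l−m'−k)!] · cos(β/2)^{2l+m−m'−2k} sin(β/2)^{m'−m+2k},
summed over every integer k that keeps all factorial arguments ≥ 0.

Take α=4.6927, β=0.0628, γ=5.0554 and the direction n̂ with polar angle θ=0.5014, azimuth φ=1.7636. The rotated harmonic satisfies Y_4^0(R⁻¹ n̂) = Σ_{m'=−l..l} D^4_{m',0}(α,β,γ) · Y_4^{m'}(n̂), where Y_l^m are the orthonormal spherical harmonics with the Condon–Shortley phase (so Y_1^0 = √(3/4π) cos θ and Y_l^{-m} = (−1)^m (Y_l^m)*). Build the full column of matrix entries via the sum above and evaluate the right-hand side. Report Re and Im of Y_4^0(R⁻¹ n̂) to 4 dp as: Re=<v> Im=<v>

Need the full column D^4_{m',0} for m'=−4..4 at α=4.6927, β=0.0628, γ=5.0554.
cos(β/2)=0.999507, sin(β/2)=0.031395
d^4_{-4,0}: single k=4 term ⇒ +0.000008;  D = +0.000008-0.000001i
d^4_{-3,0}: k∈[3..4] ⇒ +0.000365 -0.000000 = +0.000365;  D = +0.000022+0.000364i
d^4_{-2,0}: k∈[2..4] ⇒ +0.009323 -0.000025 +0.000000 = +0.009298;  D = -0.009291+0.000366i
d^4_{-1,0}: k∈[1..4] ⇒ +0.139918 -0.000828 +0.000001 -0.000000 = +0.139091;  D = -0.002738-0.139064i
d^4_{0,0}: k∈[0..4] ⇒ +0.996063 -0.015724 +0.000035 -0.000000 +0.000000 = +0.980375;  D = +0.980375+0.000000i
d^4_{1,0}: k∈[0..3] ⇒ -0.139918 +0.000828 -0.000001 +0.000000 = -0.139091;  D = +0.002738-0.139064i
d^4_{2,0}: k∈[0..2] ⇒ +0.009323 -0.000025 +0.000000 = +0.009298;  D = -0.009291-0.000366i
d^4_{3,0}: k∈[0..1] ⇒ -0.000365 +0.000000 = -0.000365;  D = -0.000022+0.000364i
d^4_{4,0}: single k=0 term ⇒ +0.000008;  D = +0.000008+0.000001i
Y_4^{m'}(θ=0.5014,φ=1.7636) and Σ D·Y over m':
  (+0.0000-0.0000i)·(+0.0169-0.0165i)  (+0.0000+0.0004i)·(+0.0666+0.1021i)  (-0.0093+0.0004i)·(-0.3138+0.1274i)  (-0.0027-0.1391i)·(-0.0910-0.4663i)  (+0.9804+0.0000i)·(+0.0663+0.0000i)  (+0.0027-0.1391i)·(+0.0910-0.4663i)  (-0.0093-0.0004i)·(-0.3138-0.1274i)  (-0.0000+0.0004i)·(-0.0666+0.1021i)  (+0.0000+0.0000i)·(+0.0169+0.0165i)
Y_4^0(R⁻¹ n̂) = -0.058511+0.000000i

Re=-0.0585 Im=0.0000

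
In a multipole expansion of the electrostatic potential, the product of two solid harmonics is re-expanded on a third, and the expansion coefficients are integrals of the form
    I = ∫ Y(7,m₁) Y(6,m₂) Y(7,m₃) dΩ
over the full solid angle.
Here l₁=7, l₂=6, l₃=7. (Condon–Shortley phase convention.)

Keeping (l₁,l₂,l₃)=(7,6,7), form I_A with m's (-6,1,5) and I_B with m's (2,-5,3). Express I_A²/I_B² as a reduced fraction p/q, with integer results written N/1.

143/24

l's match ⇒ only the (l;m) 3-j factors differ between A and B.
A: triangle coeff Δ(7,6,7) = 1/2444321880; Σ_t [5,6]: t=5:−1/232243200 t=6:+1/435456000 = -1/497664000; (3j)²=77/12920 [(7 6 7; -6 1 5)], sign=-1
B: triangle coeff Δ(7,6,7) = 1/2444321880; Σ_t [0,1]: t=0:+1/62208000 t=1:−1/49766400 = -1/248832000; (3j)²=21/20995 [(7 6 7; 2 -5 3)], sign=-1
I_A²/I_B² = (77/12920)/(21/20995) = 143/24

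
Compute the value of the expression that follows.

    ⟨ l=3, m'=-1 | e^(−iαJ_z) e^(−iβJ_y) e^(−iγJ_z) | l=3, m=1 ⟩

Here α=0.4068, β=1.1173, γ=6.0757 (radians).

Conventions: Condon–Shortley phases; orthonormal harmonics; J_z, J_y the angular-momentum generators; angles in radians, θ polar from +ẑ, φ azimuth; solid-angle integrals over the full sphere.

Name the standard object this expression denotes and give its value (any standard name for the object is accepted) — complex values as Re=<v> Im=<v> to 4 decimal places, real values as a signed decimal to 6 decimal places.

Wigner D-matrix element, Re=0.3593 Im=0.2534

This is a Wigner D-matrix element — the rotation-matrix element ⟨l m'| R(α,β,γ) |l m⟩ in the angular-momentum basis.
First d^3_{-1,1}(β=1.1173), then the phase factors e^{-i(-1)α} and e^{-i(1)γ}:
c=cos(1.117300/2)=0.847971, s=sin(1.117300/2)=0.530042; N=√[2·24·24·2]=48.000000
k: max(0,(1)−(-1))=2 … min(3+(1),3−(-1))=4
  k=2: (−1)^0·48.0000/(8)·0.8480^4·0.5300^2 = +0.871559
  k=3: (−1)^1·48.0000/(6)·0.8480^2·0.5300^4 = -0.454039
  k=4: (−1)^2·48.0000/(48)·0.8480^0·0.5300^6 = +0.022175
d^3_{-1,1}(1.1173) = +0.871559 -0.454039 +0.022175 = +0.439694
Attach z-rotation phases: D = e^{-i(-1)(0.4068)}·(+0.439694)·e^{-i(1)(6.0757)} = +0.359312+0.253429i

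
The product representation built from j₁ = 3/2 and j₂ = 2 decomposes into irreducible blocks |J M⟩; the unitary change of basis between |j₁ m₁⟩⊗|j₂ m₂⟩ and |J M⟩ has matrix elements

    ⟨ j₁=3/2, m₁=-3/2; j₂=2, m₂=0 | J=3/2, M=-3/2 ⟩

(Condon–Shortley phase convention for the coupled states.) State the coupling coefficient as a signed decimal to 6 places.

+√(1/5) = +0.447214

√[4·2!1!2!/6! · 0!3!2!2!0!3!] = √(16/5)
  +(−1)^2/∏(2,0,1,0,0,2)! = 1/4  (running 1/4)
⟨..|..⟩ = √(16/5)·(1/4) = +0.447214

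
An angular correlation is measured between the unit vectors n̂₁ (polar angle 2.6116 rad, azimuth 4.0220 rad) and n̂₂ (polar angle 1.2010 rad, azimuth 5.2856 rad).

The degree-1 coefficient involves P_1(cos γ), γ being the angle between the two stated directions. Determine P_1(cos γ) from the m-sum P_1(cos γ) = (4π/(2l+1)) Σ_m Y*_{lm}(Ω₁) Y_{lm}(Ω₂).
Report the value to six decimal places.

Expand P_1 via completeness: Σ_{m} conj(Y_{1,m}) at Ω₁ times Y_{1,m} at Ω₂ —
  term(m=-1) = 0.01701 - 0.05363j   from Y*(Ω₁)=-0.11123 - 0.13466j, Y(Ω₂)=0.17471 + 0.27065j
  term(m=+0) = -0.07445 + 0.00000j   from Y*(Ω₁)=-0.42157 + 0.00000j, Y(Ω₂)=0.17659 + 0.00000j
  term(m=+1) = 0.01701 + 0.05363j   from Y*(Ω₁)=0.11123 - 0.13466j, Y(Ω₂)=-0.17471 + 0.27065j
Accumulated sum -0.04042 + 0.00000j; after 4π/(2l+1) scaling, -0.16931 + 0.00000j ⇒ P_1 = -0.169310

-0.169310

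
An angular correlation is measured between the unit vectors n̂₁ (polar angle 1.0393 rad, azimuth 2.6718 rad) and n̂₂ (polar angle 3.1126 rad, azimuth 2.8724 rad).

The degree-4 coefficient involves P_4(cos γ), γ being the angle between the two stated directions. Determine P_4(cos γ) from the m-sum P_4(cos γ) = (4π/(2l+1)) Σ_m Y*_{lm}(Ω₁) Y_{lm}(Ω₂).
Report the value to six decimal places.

Term-by-term m-sum for l=4 (normalisation 4π/9 = 1.396263):
  [-4]  conj(Y_{4,-4})(Ω₁) = -0.074173-0.232857i ; Y_{4,-4}(Ω₂) = +0.000000+0.000000i ; Δ = +0.000000-0.000000i
  [-3]  conj(Y_{4,-3})(Ω₁) = -0.065314+0.401108i ; Y_{4,-3}(Ω₂) = +0.000021+0.000022i ; Δ = -0.000010+0.000007i
  [-2]  conj(Y_{4,-2})(Ω₁) = +0.117081-0.160172i ; Y_{4,-2}(Ω₂) = +0.001447+0.000864i ; Δ = +0.000308-0.000131i
  [-1]  conj(Y_{4,-1})(Ω₁) = +0.221514-0.112464i ; Y_{4,-1}(Ω₂) = +0.052781+0.014562i ; Δ = +0.013329-0.002710i
  [+0]  conj(Y_{4,0})(Ω₁) = -0.253539-0.000000i ; Y_{4,0}(Ω₂) = +0.842731+0.000000i ; Δ = -0.213665-0.000000i
  [+1]  conj(Y_{4,1})(Ω₁) = -0.221514-0.112464i ; Y_{4,1}(Ω₂) = -0.052781+0.014562i ; Δ = +0.013329+0.002710i
  [+2]  conj(Y_{4,2})(Ω₁) = +0.117081+0.160172i ; Y_{4,2}(Ω₂) = +0.001447-0.000864i ; Δ = +0.000308+0.000131i
  [+3]  conj(Y_{4,3})(Ω₁) = +0.065314+0.401108i ; Y_{4,3}(Ω₂) = -0.000021+0.000022i ; Δ = -0.000010-0.000007i
  [+4]  conj(Y_{4,4})(Ω₁) = -0.074173+0.232857i ; Y_{4,4}(Ω₂) = +0.000000-0.000000i ; Δ = +0.000000+0.000000i
Total Σ_m = -0.186411-0.000000i. Multiply by 1.396263: -0.260279-0.000000i. P_4(cos γ) = -0.260279

-0.260279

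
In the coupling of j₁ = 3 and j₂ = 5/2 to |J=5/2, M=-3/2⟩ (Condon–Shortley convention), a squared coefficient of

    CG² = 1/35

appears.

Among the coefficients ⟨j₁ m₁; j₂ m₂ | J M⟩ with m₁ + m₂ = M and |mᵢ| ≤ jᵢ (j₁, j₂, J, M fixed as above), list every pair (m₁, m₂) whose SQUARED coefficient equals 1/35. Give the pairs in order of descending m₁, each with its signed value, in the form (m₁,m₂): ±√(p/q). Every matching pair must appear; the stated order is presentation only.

Admissible pairs with m₁+m₂ = M = -3/2: (-3,3/2), (-2,1/2), (-1,-1/2), (0,-3/2), (1,-5/2)
  (m₁,m₂)=(1,-5/2): CG² = 2/7, CG = +√(2/7)
  (m₁,m₂)=(0,-3/2): CG² = 7/30, CG = −√(7/30)
  (m₁,m₂)=(-1,-1/2): CG² = 1/35, CG = +√(1/35)   ← matches the target
  (m₁,m₂)=(-2,1/2): CG² = 1/14, CG = +√(1/14)
  (m₁,m₂)=(-3,3/2): CG² = 8/21, CG = −√(8/21)
Pairs with CG² = 1/35: (-1,-1/2): +√(1/35)

(-1,-1/2): +√(1/35)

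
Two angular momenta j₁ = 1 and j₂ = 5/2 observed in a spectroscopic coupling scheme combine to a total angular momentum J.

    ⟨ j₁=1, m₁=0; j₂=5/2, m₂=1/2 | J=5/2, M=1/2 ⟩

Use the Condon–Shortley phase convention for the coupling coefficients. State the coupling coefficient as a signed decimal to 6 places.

√[6·1!1!4!/7! · 1!1!3!2!3!2!] = √(144/35)
  +(−1)^0/∏(0,1,1,3,0,1)! = 1/6  (running 1/6)
  +(−1)^1/∏(1,0,0,2,1,2)! = -1/4  (running -1/12)
⟨..|..⟩ = √(144/35)·(-1/12) = -0.169031

-0.169031  (= −√(1/35))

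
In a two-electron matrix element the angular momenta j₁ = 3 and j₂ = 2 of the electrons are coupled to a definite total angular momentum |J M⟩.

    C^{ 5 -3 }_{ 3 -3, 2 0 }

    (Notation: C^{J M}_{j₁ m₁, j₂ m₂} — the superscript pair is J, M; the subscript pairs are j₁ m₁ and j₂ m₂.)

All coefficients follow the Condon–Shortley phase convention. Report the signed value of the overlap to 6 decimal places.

triangle: 0!*6!*4!/11! = 17280/39916800
(j±m)!: 0!*6!*2!*2!*2!*8! = 232243200
prefactor² = (2J+1)*Δ*N² = 1105920
  k=0: +1/(0!*0!*6!*2!*0!*2!) = 1/2880
Σ = 1/2880  ⇒  CG² = 1105920*(1/2880)² = 2/15
CG = +√(2/15) = +0.365148

+√(2/15) ≈ +0.365148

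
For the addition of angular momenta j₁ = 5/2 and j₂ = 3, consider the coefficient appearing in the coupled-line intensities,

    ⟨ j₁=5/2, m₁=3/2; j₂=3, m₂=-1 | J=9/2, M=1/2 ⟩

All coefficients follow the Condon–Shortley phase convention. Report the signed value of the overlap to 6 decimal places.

+√(35/99) ≈ +0.594588

j₁+j₂−J=1  J+j₁−j₂=4  J−j₁+j₂=5  j₁+j₂+J+1=11
(j₁±m₁, j₂±m₂, J±M) = (4,1,2,4,5,4)
P² = 184320/77
sum k=0..1:
  [0] +1/72 = 1/72
  [1] −1/576 = -1/576
S = 7/576
C² = P²·S² = 35/99 ; C = +0.594588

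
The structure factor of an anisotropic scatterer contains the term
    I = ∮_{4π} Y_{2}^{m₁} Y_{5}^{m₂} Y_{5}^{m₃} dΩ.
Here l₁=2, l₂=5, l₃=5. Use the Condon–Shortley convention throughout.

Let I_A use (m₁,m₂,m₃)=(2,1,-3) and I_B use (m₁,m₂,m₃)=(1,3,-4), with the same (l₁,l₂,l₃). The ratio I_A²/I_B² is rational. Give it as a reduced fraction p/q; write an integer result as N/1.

16/21

Same 2,5,5: normalisation and zero-m 3j drop out of the ratio.
A: Δ: 2! 2! 8! / 13! → 1/38610; sum: t=0:+1/5760 = 1/5760; 3j²(2 5 5; 2 1 -3) = Δ·Π!·Σ² = 56/2145  (sign +1)
B: Δ: 2! 2! 8! / 13! → 1/38610; sum: t=0:+1/80640 t=1:−1/10080 = -1/11520; 3j²(2 5 5; 1 3 -4) = Δ·Π!·Σ² = 49/1430  (sign +1)
I_A²/I_B² = (56/2145)/(49/1430) = 16/21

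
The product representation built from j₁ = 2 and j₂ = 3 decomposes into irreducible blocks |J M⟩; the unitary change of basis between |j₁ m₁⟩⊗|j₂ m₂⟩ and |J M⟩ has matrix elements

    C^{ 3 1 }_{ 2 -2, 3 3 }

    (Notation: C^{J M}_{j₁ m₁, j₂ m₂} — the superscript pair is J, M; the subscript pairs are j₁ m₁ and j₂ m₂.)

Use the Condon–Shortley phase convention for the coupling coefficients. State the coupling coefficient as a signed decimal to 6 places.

+√(1/6) ≈ +0.408248

j₁+j₂−J=2  J+j₁−j₂=2  J−j₁+j₂=4  j₁+j₂+J+1=9
(j₁±m₁, j₂±m₂, J±M) = (0,4,6,0,4,2)
P² = 1536
sum k=2..2:
  [2] +1/96 = 1/96
S = 1/96
C² = P²·S² = 1/6 ; C = +0.408248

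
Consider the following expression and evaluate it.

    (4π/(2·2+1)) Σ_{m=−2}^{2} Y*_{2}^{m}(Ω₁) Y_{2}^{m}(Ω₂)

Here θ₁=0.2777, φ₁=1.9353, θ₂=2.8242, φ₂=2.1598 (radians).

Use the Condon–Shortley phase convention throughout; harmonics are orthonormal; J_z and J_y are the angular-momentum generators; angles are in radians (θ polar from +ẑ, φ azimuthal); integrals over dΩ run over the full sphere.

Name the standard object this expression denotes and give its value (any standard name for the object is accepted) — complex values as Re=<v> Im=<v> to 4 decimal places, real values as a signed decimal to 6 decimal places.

Legendre polynomial (addition theorem), +0.533957

This sum is the spherical-harmonic addition theorem: it equals the Legendre polynomial P_l(cos γ) of the angle γ between the two directions.
Addition theorem: P_2(cos γ) = (4π/5) Σ_m Y*_{lm}(Ω₁) Y_{lm}(Ω₂), m = −2…2:
  term(m=-2) = (0.000984, -0.000474)   from Y*(Ω₁)=(-0.021652, -0.019338), Y(Ω₂)=(-0.014401, 0.034758)
  term(m=-1) = (-0.045484, 0.010386)   from Y*(Ω₁)=(-0.072608, 0.190295), Y(Ω₂)=(0.127252, 0.190464)
  term(m=+0) = (0.301454, 0.000000)   from Y*(Ω₁)=(0.559673, -0.000000), Y(Ω₂)=(0.538625, 0.000000)
  term(m=+1) = (-0.045484, -0.010386)   from Y*(Ω₁)=(0.072608, 0.190295), Y(Ω₂)=(-0.127252, 0.190464)
  term(m=+2) = (0.000984, 0.000474)   from Y*(Ω₁)=(-0.021652, 0.019338), Y(Ω₂)=(-0.014401, -0.034758)
Σ over m = (0.212455, -0.000000); ×(4π/5) → (0.533957, -0.000000). Real part: 0.533957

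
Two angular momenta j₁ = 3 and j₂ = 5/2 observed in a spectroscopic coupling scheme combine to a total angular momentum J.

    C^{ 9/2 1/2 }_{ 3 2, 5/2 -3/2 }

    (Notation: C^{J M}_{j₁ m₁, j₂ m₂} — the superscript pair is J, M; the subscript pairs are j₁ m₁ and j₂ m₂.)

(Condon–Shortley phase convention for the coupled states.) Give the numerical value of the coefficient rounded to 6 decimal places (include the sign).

triangle: 1!×5!×4!/11! = 2880/39916800
(j±m)!: 5!×1!×1!×4!×5!×4! = 8294400
prefactor² = (2J+1)×Δ×N² = 460800/77
  k=0: +1/(0!×1!×1!×1!×4!×3!) = 1/144
  k=1: −1/(1!×0!×0!×0!×5!×4!) = -1/2880
Σ = 19/2880  ⇒  CG² = 460800/77×(19/2880)² = 361/1386
CG = +√(361/1386) = +0.510355

+0.510355  (= +√(361/1386))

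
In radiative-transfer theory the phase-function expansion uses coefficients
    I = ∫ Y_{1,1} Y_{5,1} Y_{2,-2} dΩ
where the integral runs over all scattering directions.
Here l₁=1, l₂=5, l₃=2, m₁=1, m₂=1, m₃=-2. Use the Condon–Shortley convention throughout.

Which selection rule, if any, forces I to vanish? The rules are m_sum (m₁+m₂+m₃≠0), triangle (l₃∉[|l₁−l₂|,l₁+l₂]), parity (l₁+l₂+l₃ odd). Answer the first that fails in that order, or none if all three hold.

triangle

Σmᵢ = 0  ✓
l₃∈[|l₁−l₂|,l₁+l₂]=[4,6] required, l₃=2 fails  ✗
Σlᵢ = 8 ⇒ even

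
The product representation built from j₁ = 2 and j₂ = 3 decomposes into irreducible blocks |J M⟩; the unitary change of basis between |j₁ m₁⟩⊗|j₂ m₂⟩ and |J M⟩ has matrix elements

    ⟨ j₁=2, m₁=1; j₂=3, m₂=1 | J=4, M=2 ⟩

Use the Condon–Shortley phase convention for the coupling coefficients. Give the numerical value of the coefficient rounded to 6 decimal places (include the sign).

+√(1/28) ≈ +0.188982

j₁+j₂−J=1  J+j₁−j₂=3  J−j₁+j₂=5  j₁+j₂+J+1=10
(j₁±m₁, j₂±m₂, J±M) = (3,1,4,2,6,2)
P² = 5184/7
sum k=0..1:
  [0] +1/48 = 1/48
  [1] −1/72 = -1/72
S = 1/144
C² = P²·S² = 1/28 ; C = +0.188982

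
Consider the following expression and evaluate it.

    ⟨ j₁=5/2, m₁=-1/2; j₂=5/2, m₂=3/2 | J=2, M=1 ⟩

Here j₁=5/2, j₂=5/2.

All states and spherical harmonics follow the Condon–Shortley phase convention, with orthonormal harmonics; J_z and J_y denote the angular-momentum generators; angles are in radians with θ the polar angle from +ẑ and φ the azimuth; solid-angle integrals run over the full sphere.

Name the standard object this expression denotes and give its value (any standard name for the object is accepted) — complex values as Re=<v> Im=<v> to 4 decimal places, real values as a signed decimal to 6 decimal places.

Clebsch–Gordan coefficient, +√(1/7) ≈ +0.377964

This is a Clebsch–Gordan (vector-coupling) coefficient.
√[5·3!2!2!/8! · 2!3!4!1!3!1!] = √(36/7)
  +(−1)^2/∏(2,1,1,2,1,0)! = 1/4  (running 1/4)
  +(−1)^3/∏(3,0,0,1,2,1)! = -1/12  (running 1/6)
⟨..|..⟩ = √(36/7)·(1/6) = +0.377964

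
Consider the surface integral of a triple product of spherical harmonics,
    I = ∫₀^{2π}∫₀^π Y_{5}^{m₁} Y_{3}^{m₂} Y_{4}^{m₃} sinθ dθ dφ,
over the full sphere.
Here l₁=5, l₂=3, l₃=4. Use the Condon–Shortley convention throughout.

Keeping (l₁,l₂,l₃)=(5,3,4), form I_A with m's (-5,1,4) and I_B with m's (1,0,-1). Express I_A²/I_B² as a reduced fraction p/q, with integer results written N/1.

Same 5,3,4: normalisation and zero-m 3j drop out of the ratio.
A: Δ: 4! 6! 2! / 13! → 1/180180; sum: t=4:+1/34560 = 1/34560; 3j²(5 3 4; -5 1 4) = Δ·Π!·Σ² = 14/429  (sign +1)
B: Δ: 4! 6! 2! / 13! → 1/180180; sum: t=1:−1/432 t=2:+1/192 t=3:−1/1440 = 19/8640; 3j²(5 3 4; 1 0 -1) = Δ·Π!·Σ² = 361/30030  (sign -1)
I_A²/I_B² = (14/429)/(361/30030) = 980/361

980/361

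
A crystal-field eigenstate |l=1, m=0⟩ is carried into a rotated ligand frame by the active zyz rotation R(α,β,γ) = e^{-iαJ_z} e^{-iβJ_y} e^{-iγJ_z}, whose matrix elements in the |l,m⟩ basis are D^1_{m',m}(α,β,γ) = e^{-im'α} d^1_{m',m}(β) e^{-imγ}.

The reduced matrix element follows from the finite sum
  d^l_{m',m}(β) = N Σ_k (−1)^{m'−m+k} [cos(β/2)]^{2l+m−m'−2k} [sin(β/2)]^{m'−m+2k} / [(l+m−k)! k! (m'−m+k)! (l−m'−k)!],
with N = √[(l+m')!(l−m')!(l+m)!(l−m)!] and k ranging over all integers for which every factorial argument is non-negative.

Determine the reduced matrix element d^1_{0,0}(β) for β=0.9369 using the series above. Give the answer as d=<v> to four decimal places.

d^1_{0,0}(β=0.9369) via the finite sum:
Half-angle: c=0.892269, s=0.451504. N=√(1·1·1·1)=1.000000
Admissible k: 0..1 (factorial args all ≥0)
  k=0: (−1)^0·1.0000/(1)·0.8923^2·0.4515^0 = +0.796144
  k=1: (−1)^1·1.0000/(1)·0.8923^0·0.4515^2 = -0.203856
d^1_{0,0}(0.9369) = +0.796144 -0.203856 = +0.592289

d=0.5923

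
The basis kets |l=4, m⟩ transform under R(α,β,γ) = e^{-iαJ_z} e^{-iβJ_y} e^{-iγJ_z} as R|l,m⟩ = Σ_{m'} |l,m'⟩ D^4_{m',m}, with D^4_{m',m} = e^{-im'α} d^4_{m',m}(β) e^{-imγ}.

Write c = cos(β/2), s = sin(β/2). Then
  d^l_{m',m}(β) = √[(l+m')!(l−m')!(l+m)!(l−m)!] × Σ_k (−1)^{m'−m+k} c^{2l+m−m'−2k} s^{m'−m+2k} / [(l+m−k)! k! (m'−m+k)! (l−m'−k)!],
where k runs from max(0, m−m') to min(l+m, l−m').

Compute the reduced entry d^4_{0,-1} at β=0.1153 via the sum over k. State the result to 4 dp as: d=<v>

d^4_{0,-1}(β=0.1153) via the finite sum:
With c≡cos(β/2)=0.998339 and s≡sin(β/2)=0.057618, N=[24·24·6·120]^{1/2}=643.987578
k∈{0,1,2,3} keeps every argument non-negative
  k=0: (−1)^1·643.9876/(144)·0.9983^7·0.0576^1 = -0.254694
  k=1: (−1)^2·643.9876/(24)·0.9983^5·0.0576^3 = +0.005090
  k=2: (−1)^3·643.9876/(24)·0.9983^3·0.0576^5 = -0.000017
  k=3: (−1)^4·643.9876/(144)·0.9983^1·0.0576^7 = +0.000000
d^4_{0,-1}(0.1153) = -0.254694 +0.005090 -0.000017 +0.000000 = -0.249621

d=-0.2496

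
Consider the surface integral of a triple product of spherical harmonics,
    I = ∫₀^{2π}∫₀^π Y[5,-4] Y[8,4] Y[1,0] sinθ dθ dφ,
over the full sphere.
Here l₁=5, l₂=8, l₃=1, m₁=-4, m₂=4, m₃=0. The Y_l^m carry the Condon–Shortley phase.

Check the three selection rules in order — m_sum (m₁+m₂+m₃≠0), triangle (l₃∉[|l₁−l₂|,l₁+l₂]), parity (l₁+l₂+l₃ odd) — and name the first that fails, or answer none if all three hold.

Σmᵢ = 0  ✓
l₃∈[|l₁−l₂|,l₁+l₂]=[3,13] required, l₃=1 fails  ✗
Σlᵢ = 14 ⇒ even

triangle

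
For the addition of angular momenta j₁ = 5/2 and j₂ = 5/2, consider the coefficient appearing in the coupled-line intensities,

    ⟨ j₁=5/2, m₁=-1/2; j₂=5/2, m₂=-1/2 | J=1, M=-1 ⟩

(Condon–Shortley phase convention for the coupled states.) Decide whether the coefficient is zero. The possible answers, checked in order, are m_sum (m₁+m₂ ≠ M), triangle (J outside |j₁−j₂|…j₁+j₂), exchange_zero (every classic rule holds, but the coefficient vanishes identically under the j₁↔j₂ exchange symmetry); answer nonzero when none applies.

nonzero

m-sum: m₁+m₂ = -1/2+(-1/2) = -1, M = -1  ✓
triangle: |j₁−j₂| = 0 ≤ J = 1 ≤ j₁+j₂ = 5  ✓
exchange: j₁=j₂, m₁=m₂ with (−1)^(j₁+j₂−J) = (−1)^4 = +1 — symmetry imposes no zero
value check: CG = +√(9/35) = +0.507093 ≠ 0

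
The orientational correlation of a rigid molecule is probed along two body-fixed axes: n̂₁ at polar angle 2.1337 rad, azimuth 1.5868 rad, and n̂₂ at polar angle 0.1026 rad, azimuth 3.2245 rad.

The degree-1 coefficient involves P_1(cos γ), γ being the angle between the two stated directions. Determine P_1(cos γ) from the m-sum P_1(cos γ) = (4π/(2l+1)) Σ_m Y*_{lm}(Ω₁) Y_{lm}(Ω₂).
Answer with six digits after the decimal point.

Expand P_1 via completeness: Σ_{m} conj(Y_{1,m}) at Ω₁ times Y_{1,m} at Ω₂ —
  term(m=-1) = (-0.000691, -0.010316)   from Y*(Ω₁)=(-0.004676, 0.292150), Y(Ω₂)=(-0.035264, 0.002930)
  term(m=+0) = (-0.126728, -0.000000)   from Y*(Ω₁)=(-0.260740, -0.000000), Y(Ω₂)=(0.486033, 0.000000)
  term(m=+1) = (-0.000691, 0.010316)   from Y*(Ω₁)=(0.004676, 0.292150), Y(Ω₂)=(0.035264, 0.002930)
Accumulated sum (-0.128111, 0.000000); after 4π/(2l+1) scaling, (-0.536629, 0.000000) ⇒ P_1 = -0.536629

-0.536629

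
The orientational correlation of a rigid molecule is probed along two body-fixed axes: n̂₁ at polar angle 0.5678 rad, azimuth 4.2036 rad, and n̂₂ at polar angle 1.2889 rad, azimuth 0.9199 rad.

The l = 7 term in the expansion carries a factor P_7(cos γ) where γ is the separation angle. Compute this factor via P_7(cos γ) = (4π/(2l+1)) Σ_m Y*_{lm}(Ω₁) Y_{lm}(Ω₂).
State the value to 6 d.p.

Addition theorem: P_7(cos γ) = (4π/15) Σ_m Y*_{lm}(Ω₁) Y_{lm}(Ω₂), m = −7…7:
  m=-7: Y*=(-0.002652, -0.005940)  Y=(0.372620, -0.058649)  product (-0.001337, -0.002058)
  m=-6: Y*=(0.038005, 0.003386)  Y=(0.295207, 0.282714)  product (0.010262, 0.011744)
  m=-5: Y*=(-0.076528, 0.112427)  Y=(-0.000202, 0.001782)  product (-0.000185, -0.000159)
  m=-4: Y*=(-0.144623, -0.288732)  Y=(0.297553, -0.177557)  product (-0.094300, -0.060234)
  m=-3: Y*=(0.487073, 0.021655)  Y=(0.113813, 0.045708)  product (0.054446, 0.024728)
  m=-2: Y*=(-0.181608, 0.294082)  Y=(-0.078378, -0.284303)  product (0.097843, 0.028582)
  m=-1: Y*=(0.084854, 0.152131)  Y=(0.099676, -0.130874)  product (0.028368, 0.004059)
  m=+0: Y*=(-0.412396, -0.000000)  Y=(-0.276862, 0.000000)  product (0.114177, 0.000000)
  m=+1: Y*=(-0.084854, 0.152131)  Y=(-0.099676, -0.130874)  product (0.028368, -0.004059)
  m=+2: Y*=(-0.181608, -0.294082)  Y=(-0.078378, 0.284303)  product (0.097843, -0.028582)
  m=+3: Y*=(-0.487073, 0.021655)  Y=(-0.113813, 0.045708)  product (0.054446, -0.024728)
  m=+4: Y*=(-0.144623, 0.288732)  Y=(0.297553, 0.177557)  product (-0.094300, 0.060234)
  m=+5: Y*=(0.076528, 0.112427)  Y=(0.000202, 0.001782)  product (-0.000185, 0.000159)
  m=+6: Y*=(0.038005, -0.003386)  Y=(0.295207, -0.282714)  product (0.010262, -0.011744)
  m=+7: Y*=(0.002652, -0.005940)  Y=(-0.372620, -0.058649)  product (-0.001337, 0.002058)
Accumulated sum (0.304371, -0.000000); after 4π/(2l+1) scaling, (0.254990, -0.000000) ⇒ P_7 = 0.254990

0.254990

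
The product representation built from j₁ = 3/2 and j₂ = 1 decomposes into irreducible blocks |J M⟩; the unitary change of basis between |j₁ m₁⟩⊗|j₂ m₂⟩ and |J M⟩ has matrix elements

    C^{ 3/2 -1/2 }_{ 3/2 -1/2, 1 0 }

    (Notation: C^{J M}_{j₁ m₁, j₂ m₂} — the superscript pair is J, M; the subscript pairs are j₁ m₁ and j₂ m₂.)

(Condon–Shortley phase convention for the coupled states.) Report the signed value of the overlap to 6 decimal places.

triangle: 1!*2!*1!/5! = 2/120
(j±m)!: 1!*2!*1!*1!*1!*2! = 4
prefactor² = (2J+1)*Δ*N² = 4/15
  k=0: +1/(0!*1!*2!*1!*0!*0!) = 1/2
  k=1: −1/(1!*0!*1!*0!*1!*1!) = -1
Σ = -1/2  ⇒  CG² = 4/15*(-1/2)² = 1/15
CG = −√(1/15) = -0.258199

-0.258199  (= −√(1/15))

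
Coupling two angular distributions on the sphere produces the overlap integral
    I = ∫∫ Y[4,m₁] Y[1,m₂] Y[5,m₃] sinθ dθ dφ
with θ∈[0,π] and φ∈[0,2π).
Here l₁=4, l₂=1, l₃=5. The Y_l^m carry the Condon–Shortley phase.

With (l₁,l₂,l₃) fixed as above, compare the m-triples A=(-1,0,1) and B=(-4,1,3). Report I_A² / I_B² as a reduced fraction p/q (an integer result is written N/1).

24/1

l's match ⇒ only the (l;m) 3-j factors differ between A and B.
A: triangle coeff Δ(4,1,5) = 1/495; Σ_t [0,0]: t=0:+1/720 = 1/720; (3j)²=8/165 [(4 1 5; -1 0 1)], sign=+1
B: triangle coeff Δ(4,1,5) = 1/495; Σ_t [0,0]: t=0:+1/80640 = 1/80640; (3j)²=1/495 [(4 1 5; -4 1 3)], sign=+1
I_A²/I_B² = (8/165)/(1/495) = 24/1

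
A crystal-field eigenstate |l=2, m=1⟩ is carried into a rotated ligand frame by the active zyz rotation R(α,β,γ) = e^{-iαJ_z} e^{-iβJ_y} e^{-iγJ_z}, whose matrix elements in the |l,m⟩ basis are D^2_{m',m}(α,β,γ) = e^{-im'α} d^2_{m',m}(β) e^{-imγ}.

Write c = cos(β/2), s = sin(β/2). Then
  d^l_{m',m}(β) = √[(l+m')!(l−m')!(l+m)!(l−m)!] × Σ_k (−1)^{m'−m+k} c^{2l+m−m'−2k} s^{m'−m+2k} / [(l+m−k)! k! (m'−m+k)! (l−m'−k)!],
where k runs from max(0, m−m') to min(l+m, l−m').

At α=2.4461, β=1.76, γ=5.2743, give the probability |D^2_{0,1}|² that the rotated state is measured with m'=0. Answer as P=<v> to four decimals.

P=0.0512

First d^2_{0,1}(β=1.7600), then the phase factors e^{-i(0)α} and e^{-i(1)γ}:
With c≡cos(β/2)=0.637151 and s≡sin(β/2)=0.770739, N=[2·2·6·1]^{1/2}=4.898979
k∈{1,2} keeps every argument non-negative
  k=1: (−1)^0·4.8990/(2)·0.6372^3·0.7707^1 = +0.488327
  k=2: (−1)^1·4.8990/(2)·0.6372^1·0.7707^3 = -0.714562
d^2_{0,1}(1.7600) = +0.488327 -0.714562 = -0.226235
|D^2_{0,1}|² = |d^2_{0,1}(β)|² = (-0.226235)² = 0.051182 (the z-rotation phases have unit modulus)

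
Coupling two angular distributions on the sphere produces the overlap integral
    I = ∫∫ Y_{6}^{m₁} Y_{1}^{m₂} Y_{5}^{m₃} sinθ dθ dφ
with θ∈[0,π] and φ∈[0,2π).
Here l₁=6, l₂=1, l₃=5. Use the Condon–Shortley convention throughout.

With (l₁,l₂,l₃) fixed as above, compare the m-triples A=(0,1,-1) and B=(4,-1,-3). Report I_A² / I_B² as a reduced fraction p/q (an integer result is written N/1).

Shared (l₁,l₂,l₃)=(6,1,5): N and (l;000)² cancel in I_A²/I_B².
A: Δ = 2!·10!·0!/13! = 1/858; Racah Σ t=2..2: t=2:+1/34560 = 1/34560; ⇒ 3j(6 1 5; 0 1 -1)² = 5/286, sgn +1
B: Δ = 2!·10!·0!/13! = 1/858; Racah Σ t=0..0: t=0:+1/161280 = 1/161280; ⇒ 3j(6 1 5; 4 -1 -3)² = 15/286, sgn +1
I_A²/I_B² = (5/286)/(15/286) = 1/3

1/3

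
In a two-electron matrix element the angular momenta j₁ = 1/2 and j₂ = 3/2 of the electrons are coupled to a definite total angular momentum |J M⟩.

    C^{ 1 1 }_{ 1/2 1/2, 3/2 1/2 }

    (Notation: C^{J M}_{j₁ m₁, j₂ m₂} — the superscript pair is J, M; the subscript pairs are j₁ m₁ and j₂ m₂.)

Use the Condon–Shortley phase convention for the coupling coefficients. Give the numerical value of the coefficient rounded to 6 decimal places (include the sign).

j₁+j₂−J=1  J+j₁−j₂=0  J−j₁+j₂=2  j₁+j₂+J+1=4
(j₁±m₁, j₂±m₂, J±M) = (1,0,2,1,2,0)
P² = 1
sum k=0..0:
  [0] +1/2 = 1/2
S = 1/2
C² = P²·S² = 1/4 ; C = +0.500000

+0.500000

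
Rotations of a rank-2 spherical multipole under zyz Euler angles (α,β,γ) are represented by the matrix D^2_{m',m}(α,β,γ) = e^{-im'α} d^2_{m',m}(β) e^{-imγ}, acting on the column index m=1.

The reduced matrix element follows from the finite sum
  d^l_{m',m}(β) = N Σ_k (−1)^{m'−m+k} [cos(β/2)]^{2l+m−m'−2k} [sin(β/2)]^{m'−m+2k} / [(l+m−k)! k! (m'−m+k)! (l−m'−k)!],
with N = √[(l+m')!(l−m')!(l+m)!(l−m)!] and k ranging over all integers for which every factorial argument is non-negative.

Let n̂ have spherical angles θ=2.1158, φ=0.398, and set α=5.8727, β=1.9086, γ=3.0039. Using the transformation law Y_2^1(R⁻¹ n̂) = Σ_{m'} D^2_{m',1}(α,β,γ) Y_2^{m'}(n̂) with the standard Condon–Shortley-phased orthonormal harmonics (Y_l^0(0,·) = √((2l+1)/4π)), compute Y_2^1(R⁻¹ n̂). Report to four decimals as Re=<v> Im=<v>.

Need the full column D^2_{m',1} for m'=−2..2 at α=5.8727, β=1.9086, γ=3.0039.
cos(β/2)=0.578180, sin(β/2)=0.815909
d^2_{-2,1}: single k=3 term ⇒ +0.628085;  D = -0.487085+0.396534i
d^2_{-1,1}: k∈[2..3] ⇒ +0.667623 -0.443167 = +0.224456;  D = -0.216156+0.060473i
d^2_{0,1}: k∈[1..2] ⇒ +0.386284 -0.769244 = -0.382960;  D = +0.379336+0.052564i
d^2_{1,1}: k∈[0..1] ⇒ +0.111751 -0.667623 = -0.555871;  D = +0.474423+0.289683i
d^2_{2,1}: single k=0 term ⇒ -0.315400;  D = +0.181233+0.258131i
Y_2^{m'}(θ=2.1158,φ=0.398) and Σ D·Y over m':
  (-0.4871+0.3965i)·(+0.1976-0.2018i)  (-0.2162+0.0605i)·(-0.3157+0.1327i)  (+0.3793+0.0526i)·(-0.0611+0.0000i)  (+0.4744+0.2897i)·(+0.3157+0.1327i)  (+0.1812+0.2581i)·(+0.1976+0.2018i)
Y_2^1(R⁻¹ n̂) = +0.115868+0.367686i

Re=0.1159 Im=0.3677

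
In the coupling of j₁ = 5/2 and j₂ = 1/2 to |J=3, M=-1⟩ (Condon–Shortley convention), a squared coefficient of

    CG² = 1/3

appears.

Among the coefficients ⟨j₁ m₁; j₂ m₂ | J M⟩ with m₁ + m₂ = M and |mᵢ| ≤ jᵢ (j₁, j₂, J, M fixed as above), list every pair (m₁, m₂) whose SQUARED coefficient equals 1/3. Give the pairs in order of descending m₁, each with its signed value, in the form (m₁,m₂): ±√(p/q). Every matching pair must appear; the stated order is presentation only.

Admissible pairs with m₁+m₂ = M = -1: (-3/2,1/2), (-1/2,-1/2)
  (m₁,m₂)=(-1/2,-1/2): CG² = 2/3, CG = +√(2/3)
  (m₁,m₂)=(-3/2,1/2): CG² = 1/3, CG = +√(1/3)   ← matches the target
Pairs with CG² = 1/3: (-3/2,1/2): +√(1/3)

(-3/2,1/2): +√(1/3)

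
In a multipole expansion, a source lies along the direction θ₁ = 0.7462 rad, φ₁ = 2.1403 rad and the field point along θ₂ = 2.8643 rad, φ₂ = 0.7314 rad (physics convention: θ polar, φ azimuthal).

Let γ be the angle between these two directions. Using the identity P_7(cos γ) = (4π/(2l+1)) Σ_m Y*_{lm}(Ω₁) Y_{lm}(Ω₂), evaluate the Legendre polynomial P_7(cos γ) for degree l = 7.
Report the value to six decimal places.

Expand P_7 via completeness: Σ_{m} conj(Y_{7,m}) at Ω₁ times Y_{7,m} at Ω₂ —
  term(m=-7) = -0.000002-0.000001i   from Y*(Ω₁)=-0.024848+0.022053i, Y(Ω₂)=+0.000023+0.000053i
  term(m=-6) = +0.000057-0.000084i   from Y*(Ω₁)=+0.129389+0.036567i, Y(Ω₂)=+0.000241-0.000718i
  term(m=-5) = +0.001431+0.001364i   from Y*(Ω₁)=-0.092140-0.304237i, Y(Ω₂)=-0.005412+0.003066i
  term(m=-4) = -0.013091+0.009902i   from Y*(Ω₁)=-0.298087+0.348761i, Y(Ω₂)=+0.034947+0.007668i
  term(m=-3) = -0.021190-0.040143i   from Y*(Ω₁)=+0.308016+0.042689i, Y(Ω₂)=-0.085221-0.118517i
  term(m=-2) = -0.055204+0.018527i   from Y*(Ω₁)=+0.060676+0.131679i, Y(Ω₂)=-0.043289+0.399282i
  term(m=-1) = -0.038907-0.238215i   from Y*(Ω₁)=+0.207373-0.323885i, Y(Ω₂)=+0.467097-0.419192i
  term(m=+0) = -0.006082+0.000000i   from Y*(Ω₁)=+0.031198-0.000000i, Y(Ω₂)=-0.194942+0.000000i
  term(m=+1) = -0.038907+0.238215i   from Y*(Ω₁)=-0.207373-0.323885i, Y(Ω₂)=-0.467097-0.419192i
  term(m=+2) = -0.055204-0.018527i   from Y*(Ω₁)=+0.060676-0.131679i, Y(Ω₂)=-0.043289-0.399282i
  term(m=+3) = -0.021190+0.040143i   from Y*(Ω₁)=-0.308016+0.042689i, Y(Ω₂)=+0.085221-0.118517i
  term(m=+4) = -0.013091-0.009902i   from Y*(Ω₁)=-0.298087-0.348761i, Y(Ω₂)=+0.034947-0.007668i
  term(m=+5) = +0.001431-0.001364i   from Y*(Ω₁)=+0.092140-0.304237i, Y(Ω₂)=+0.005412+0.003066i
  term(m=+6) = +0.000057+0.000084i   from Y*(Ω₁)=+0.129389-0.036567i, Y(Ω₂)=+0.000241+0.000718i
  term(m=+7) = -0.000002+0.000001i   from Y*(Ω₁)=+0.024848+0.022053i, Y(Ω₂)=-0.000023+0.000053i
Σ over m = -0.259891+0.000000i; ×(4π/15) → -0.217726+0.000000i. Real part: -0.217726

-0.217726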